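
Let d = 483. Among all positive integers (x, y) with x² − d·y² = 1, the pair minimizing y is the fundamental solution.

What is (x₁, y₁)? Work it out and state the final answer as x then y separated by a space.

√483 = [21; 1,42, …], period ℓ=2 (even) → k=1
k=0  a_k=21  p_k/q_k = 21/1
k=1  a_k=1  p_k/q_k = 22/1
fundamental: x₁=22, y₁=1  (since 484 − 483·1 = 1)

22 1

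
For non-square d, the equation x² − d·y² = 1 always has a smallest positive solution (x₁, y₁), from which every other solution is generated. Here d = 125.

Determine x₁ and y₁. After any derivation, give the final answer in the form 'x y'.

√125 → a₀=11, period (5,1,1,5,22); ℓ=5 odd so k=9
step 0: (11, 1)  from 11·(1,0) + (0,1)
step 1: (56, 5)  from 5·(11,1) + (1,0)
step 2: (67, 6)  from 1·(56,5) + (11,1)
…
step 4: (682, 61)  from 5·(123,11) + (67,6)
step 5: (15127, 1353)  from 22·(682,61) + (123,11)
step 6: (76317, 6826)  from 5·(15127,1353) + (682,61)
step 7: (91444, 8179)  from 1·(76317,6826) + (15127,1353)
step 8: (167761, 15005)  from 1·(91444,8179) + (76317,6826)
step 9: (930249, 83204)  from 5·(167761,15005) + (91444,8179)
→ (930249, 83204).  Check: 930249²=865363202001, 125·83204²=865363202000, difference 1.

930249 83204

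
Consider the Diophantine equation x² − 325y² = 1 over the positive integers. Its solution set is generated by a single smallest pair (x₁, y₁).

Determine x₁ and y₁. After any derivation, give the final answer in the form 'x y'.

√325 → a₀=18, period (36); ℓ=1 odd so k=1
step 0: (18, 1)  from 18·(1,0) + (0,1)
step 1: (649, 36)  from 36·(18,1) + (1,0)
→ (649, 36).  Check: 649²=421201, 325·36²=421200, difference 1.

649 36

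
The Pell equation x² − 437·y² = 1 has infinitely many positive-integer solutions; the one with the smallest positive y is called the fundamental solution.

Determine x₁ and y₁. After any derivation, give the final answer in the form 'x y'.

[20; 1,9,2,9,1,40] for √437; ℓ=6 ⇒ convergent index 5
step 0: (20, 1)  from 20·(1,0) + (0,1)
…
step 4: (4160, 199)  from 9·(439,21) + (209,10)
step 5: (4599, 220)  from 1·(4160,199) + (439,21)
(x₁, y₁) = (4599, 220);  4599² − 437·220² = 1 ✓

4599 220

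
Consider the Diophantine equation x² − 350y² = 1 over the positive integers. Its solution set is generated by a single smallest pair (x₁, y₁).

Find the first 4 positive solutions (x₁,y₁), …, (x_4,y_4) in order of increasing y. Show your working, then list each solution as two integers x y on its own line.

449 24
403201 21552
362074049 19353672
325142092801 17379575904

d=350: √d = [18; 1,2,2,2,1,36] (ℓ=6, even), read p_5/q_5
step 0: (18, 1)  from 18·(1,0) + (0,1)
…
step 2: (56, 3)  from 2·(19,1) + (18,1)
…
step 4: (318, 17)  from 2·(131,7) + (56,3)
step 5: (449, 24)  from 1·(318,17) + (131,7)
fundamental: x₁=449, y₁=24  (since 201601 − 350·576 = 1)
k=2:  x_2 = 449·449+350·24·24 = 403201,  y_2 = 449·24+24·449 = 21552
k=3:  x_3 = 449·403201+350·24·21552 = 362074049,  y_3 = 449·21552+24·403201 = 19353672
k=4:  x_4 = 449·362074049+350·24·19353672 = 325142092801,  y_4 = 449·19353672+24·362074049 = 17379575904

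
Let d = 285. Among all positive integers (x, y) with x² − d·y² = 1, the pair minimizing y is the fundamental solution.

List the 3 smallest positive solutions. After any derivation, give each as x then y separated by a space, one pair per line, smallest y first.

2431 144
11819521 700128
57466508671 3404022192

√285 → a₀=16, period (1,7,2,7,1,32); ℓ=6 even so k=5
step 0: (16, 1)  from 16·(1,0) + (0,1)
step 1: (17, 1)  from 1·(16,1) + (1,0)
step 2: (135, 8)  from 7·(17,1) + (16,1)
step 3: (287, 17)  from 2·(135,8) + (17,1)
step 4: (2144, 127)  from 7·(287,17) + (135,8)
step 5: (2431, 144)  from 1·(2144,127) + (287,17)
(x₁, y₁) = (2431, 144);  2431² − 285·144² = 1 ✓
n=2: (2431,144)∘(2431,144) = (2431·2431+285·144·144, 2431·144+144·2431) = (11819521,700128)
n=3: (11819521,700128)∘(2431,144) = (2431·11819521+285·144·700128, 2431·700128+144·11819521) = (57466508671,3404022192)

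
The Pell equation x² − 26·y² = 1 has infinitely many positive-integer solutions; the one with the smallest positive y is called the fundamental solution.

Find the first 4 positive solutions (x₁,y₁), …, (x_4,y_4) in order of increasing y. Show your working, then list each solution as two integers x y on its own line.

d=26: √d = [5; 10] (ℓ=1, odd), read p_1/q_1
i=0: a=5 ⇒ p=5, q=1
i=1: a=10 ⇒ p=51, q=10
fundamental: x₁=51, y₁=10  (since 2601 − 26·100 = 1)
(x_2, y_2) = (51·51 + 26·10·10, 51·10 + 10·51) = (5201, 1020)
(x_3, y_3) = (51·5201 + 26·10·1020, 51·1020 + 10·5201) = (530451, 104030)
(x_4, y_4) = (51·530451 + 26·10·104030, 51·104030 + 10·530451) = (54100801, 10610040)

51 10
5201 1020
530451 104030
54100801 10610040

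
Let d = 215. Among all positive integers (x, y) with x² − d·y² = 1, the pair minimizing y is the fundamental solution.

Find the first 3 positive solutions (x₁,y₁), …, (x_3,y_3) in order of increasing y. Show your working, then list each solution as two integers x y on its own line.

44 3
3871 264
340604 23229

√215 = [14; 1,1,1,28, …], period ℓ=4 (even) → k=3
step 0: (14, 1)  from 14·(1,0) + (0,1)
…
step 2: (29, 2)  from 1·(15,1) + (14,1)
step 3: (44, 3)  from 1·(29,2) + (15,1)
→ (44, 3).  Check: 44²=1936, 215·3²=1935, difference 1.
(44+3√215)^2 = 3871 + 264√215
(44+3√215)^3 = 340604 + 23229√215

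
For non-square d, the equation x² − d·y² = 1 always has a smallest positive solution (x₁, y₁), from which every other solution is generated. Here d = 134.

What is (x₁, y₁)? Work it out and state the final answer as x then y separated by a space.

145925 12606

[11; 1,1,2,1,3,…,1,1,22] for √134; ℓ=14 ⇒ convergent index 13
a_0=11:  p_0=11·1+0=11,  q_0=11·0+1=1
…
a_2=1:  p_2=1·12+11=23,  q_2=1·1+1=2
…
a_9=3:  p_9=3·4503+4121=17630,  q_9=3·389+356=1523
…
a_12=1:  p_12=1·61896+22133=84029,  q_12=1·5347+1912=7259
a_13=1:  p_13=1·84029+61896=145925,  q_13=1·7259+5347=12606
→ (145925, 12606).  Check: 145925²=21294105625, 134·12606²=21294105624, difference 1.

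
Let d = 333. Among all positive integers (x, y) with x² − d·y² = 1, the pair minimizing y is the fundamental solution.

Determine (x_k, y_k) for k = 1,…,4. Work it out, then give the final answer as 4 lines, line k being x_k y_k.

73 4
10657 584
1555849 85260
227143297 12447376

√333 = [18; 4,36, …], period ℓ=2 (even) → k=1
i=0: a=18 ⇒ p=18, q=1
i=1: a=4 ⇒ p=73, q=4
(x₁, y₁) = (73, 4);  73² − 333·4² = 1 ✓
k=2:  x_2 = 73·73+333·4·4 = 10657,  y_2 = 73·4+4·73 = 584
k=3:  x_3 = 73·10657+333·4·584 = 1555849,  y_3 = 73·584+4·10657 = 85260
k=4:  x_4 = 73·1555849+333·4·85260 = 227143297,  y_4 = 73·85260+4·1555849 = 12447376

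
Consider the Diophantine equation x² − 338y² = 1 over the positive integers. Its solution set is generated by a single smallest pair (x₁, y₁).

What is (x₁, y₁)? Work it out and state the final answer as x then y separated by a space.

d=338: √d = [18; 2,1,1,2,36] (ℓ=5, odd), read p_9/q_9
k=0  a_k=18  p_k/q_k = 18/1
…
k=3  a_k=1  p_k/q_k = 92/5
…
k=5  a_k=36  p_k/q_k = 8696/473
…
k=8  a_k=1  p_k/q_k = 43958/2391
k=9  a_k=2  p_k/q_k = 114243/6214
→ (114243, 6214).  Check: 114243²=13051463049, 338·6214²=13051463048, difference 1.

114243 6214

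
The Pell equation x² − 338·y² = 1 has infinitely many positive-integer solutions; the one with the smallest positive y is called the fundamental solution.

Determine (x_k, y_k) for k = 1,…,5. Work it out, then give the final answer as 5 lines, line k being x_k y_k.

114243 6214
26102926097 1419812004
5964153172084899 324407165539730
1362725501650887306817 74122495624090936776
311363698964240484013304163 16935952534841634614661406

√338 → a₀=18, period (2,1,1,2,36); ℓ=5 odd so k=9
a_0=18:  p_0=18·1+0=18,  q_0=18·0+1=1
…
a_2=1:  p_2=1·37+18=55,  q_2=1·2+1=3
a_3=1:  p_3=1·55+37=92,  q_3=1·3+2=5
a_4=2:  p_4=2·92+55=239,  q_4=2·5+3=13
a_5=36:  p_5=36·239+92=8696,  q_5=36·13+5=473
a_6=2:  p_6=2·8696+239=17631,  q_6=2·473+13=959
…
a_8=1:  p_8=1·26327+17631=43958,  q_8=1·1432+959=2391
a_9=2:  p_9=2·43958+26327=114243,  q_9=2·2391+1432=6214
(x₁, y₁) = (114243, 6214);  114243² − 338·6214² = 1 ✓
k=2:  x_2 = 114243·114243+338·6214·6214 = 26102926097,  y_2 = 114243·6214+6214·114243 = 1419812004
k=3:  x_3 = 114243·26102926097+338·6214·1419812004 = 5964153172084899,  y_3 = 114243·1419812004+6214·26102926097 = 324407165539730
k=4:  x_4 = 114243·5964153172084899+338·6214·324407165539730 = 1362725501650887306817,  y_4 = 114243·324407165539730+6214·5964153172084899 = 74122495624090936776
k=5:  x_5 = 114243·1362725501650887306817+338·6214·74122495624090936776 = 311363698964240484013304163,  y_5 = 114243·74122495624090936776+6214·1362725501650887306817 = 16935952534841634614661406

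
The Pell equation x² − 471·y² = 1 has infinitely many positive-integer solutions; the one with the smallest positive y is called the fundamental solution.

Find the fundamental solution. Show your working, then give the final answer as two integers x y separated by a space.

√471 = [21; 1,2,2,1,3,…,2,1,42, …], period ℓ=14 (even) → k=13
a_0=21:  p_0=21·1+0=21,  q_0=21·0+1=1
…
a_2=2:  p_2=2·22+21=65,  q_2=2·1+1=3
…
a_9=3:  p_9=3·198665+48809=644804,  q_9=3·9154+2249=29711
…
a_12=2:  p_12=2·2331742+843469=5506953,  q_12=2·107441+38865=253747
a_13=1:  p_13=1·5506953+2331742=7838695,  q_13=1·253747+107441=361188
(x₁, y₁) = (7838695, 361188);  7838695² − 471·361188² = 1 ✓

7838695 361188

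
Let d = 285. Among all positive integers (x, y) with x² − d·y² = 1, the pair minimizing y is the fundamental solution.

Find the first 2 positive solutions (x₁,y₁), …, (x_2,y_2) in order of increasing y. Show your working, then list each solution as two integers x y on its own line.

√285 = [16; 1,7,2,7,1,32, …], period ℓ=6 (even) → k=5
i=0: a=16 ⇒ p=16, q=1
i=1: a=1 ⇒ p=17, q=1
…
i=3: a=2 ⇒ p=287, q=17
i=4: a=7 ⇒ p=2144, q=127
i=5: a=1 ⇒ p=2431, q=144
→ (2431, 144).  Check: 2431²=5909761, 285·144²=5909760, difference 1.
n=2: (2431,144)∘(2431,144) = (2431·2431+285·144·144, 2431·144+144·2431) = (11819521,700128)

2431 144
11819521 700128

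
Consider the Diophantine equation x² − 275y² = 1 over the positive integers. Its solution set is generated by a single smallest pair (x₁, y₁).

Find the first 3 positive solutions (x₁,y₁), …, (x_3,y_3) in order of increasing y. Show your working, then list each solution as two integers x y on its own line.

199 12
79201 4776
31521799 1900836

d=275: √d = [16; 1,1,2,1,1,32] (ℓ=6, even), read p_5/q_5
a_0=16:  p_0=16·1+0=16,  q_0=16·0+1=1
a_1=1:  p_1=1·16+1=17,  q_1=1·1+0=1
a_2=1:  p_2=1·17+16=33,  q_2=1·1+1=2
…
a_4=1:  p_4=1·83+33=116,  q_4=1·5+2=7
a_5=1:  p_5=1·116+83=199,  q_5=1·7+5=12
→ (199, 12).  Check: 199²=39601, 275·12²=39600, difference 1.
n=2: (199,12)∘(199,12) = (199·199+275·12·12, 199·12+12·199) = (79201,4776)
n=3: (79201,4776)∘(199,12) = (199·79201+275·12·4776, 199·4776+12·79201) = (31521799,1900836)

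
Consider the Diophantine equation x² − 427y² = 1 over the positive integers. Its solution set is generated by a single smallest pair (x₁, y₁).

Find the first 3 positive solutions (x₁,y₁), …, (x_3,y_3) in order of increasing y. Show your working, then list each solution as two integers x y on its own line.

62 3
7687 372
953126 46125

√427 = [20; 1,1,1,40, …], period ℓ=4 (even) → k=3
i=0: a=20 ⇒ p=20, q=1
i=1: a=1 ⇒ p=21, q=1
i=2: a=1 ⇒ p=41, q=2
i=3: a=1 ⇒ p=62, q=3
(x₁, y₁) = (62, 3);  62² − 427·3² = 1 ✓
k=2:  x_2 = 62·62+427·3·3 = 7687,  y_2 = 62·3+3·62 = 372
k=3:  x_3 = 62·7687+427·3·372 = 953126,  y_3 = 62·372+3·7687 = 46125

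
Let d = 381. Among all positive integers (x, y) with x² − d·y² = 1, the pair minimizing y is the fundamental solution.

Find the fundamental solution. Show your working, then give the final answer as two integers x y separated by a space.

1015 52

d=381: √d = [19; 1,1,12,1,1,38] (ℓ=6, even), read p_5/q_5
a_0=19:  p_0=19·1+0=19,  q_0=19·0+1=1
…
a_4=1:  p_4=1·488+39=527,  q_4=1·25+2=27
a_5=1:  p_5=1·527+488=1015,  q_5=1·27+25=52
(x₁, y₁) = (1015, 52);  1015² − 381·52² = 1 ✓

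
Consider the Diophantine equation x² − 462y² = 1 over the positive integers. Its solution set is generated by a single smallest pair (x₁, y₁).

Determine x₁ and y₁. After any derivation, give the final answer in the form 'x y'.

[21; 2,42] for √462; ℓ=2 ⇒ convergent index 1
step 0: (21, 1)  from 21·(1,0) + (0,1)
step 1: (43, 2)  from 2·(21,1) + (1,0)
(x₁, y₁) = (43, 2);  43² − 462·2² = 1 ✓

43 2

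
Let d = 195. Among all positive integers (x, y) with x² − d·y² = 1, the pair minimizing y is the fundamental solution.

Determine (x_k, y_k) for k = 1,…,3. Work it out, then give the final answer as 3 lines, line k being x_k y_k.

14 1
391 28
10934 783

d=195: √d = [13; 1,26] (ℓ=2, even), read p_1/q_1
step 0: (13, 1)  from 13·(1,0) + (0,1)
step 1: (14, 1)  from 1·(13,1) + (1,0)
fundamental: x₁=14, y₁=1  (since 196 − 195·1 = 1)
(x_2, y_2) = (14·14 + 195·1·1, 14·1 + 1·14) = (391, 28)
(x_3, y_3) = (14·391 + 195·1·28, 14·28 + 1·391) = (10934, 783)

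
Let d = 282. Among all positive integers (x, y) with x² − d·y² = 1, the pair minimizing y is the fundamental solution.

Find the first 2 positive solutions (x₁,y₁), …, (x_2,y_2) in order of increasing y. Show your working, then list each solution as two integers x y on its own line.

√282 → a₀=16, period (1,3,1,4,1,3,1,32); ℓ=8 even so k=7
a_0=16:  p_0=16·1+0=16,  q_0=16·0+1=1
a_1=1:  p_1=1·16+1=17,  q_1=1·1+0=1
a_2=3:  p_2=3·17+16=67,  q_2=3·1+1=4
…
a_4=4:  p_4=4·84+67=403,  q_4=4·5+4=24
a_5=1:  p_5=1·403+84=487,  q_5=1·24+5=29
a_6=3:  p_6=3·487+403=1864,  q_6=3·29+24=111
a_7=1:  p_7=1·1864+487=2351,  q_7=1·111+29=140
(x₁, y₁) = (2351, 140);  2351² − 282·140² = 1 ✓
n=2: (2351,140)∘(2351,140) = (2351·2351+282·140·140, 2351·140+140·2351) = (11054401,658280)

2351 140
11054401 658280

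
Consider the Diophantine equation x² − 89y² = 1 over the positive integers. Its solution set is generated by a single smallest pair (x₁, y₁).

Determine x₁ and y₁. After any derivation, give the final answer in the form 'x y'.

√89 → a₀=9, period (2,3,3,2,18); ℓ=5 odd so k=9
a_0=9:  p_0=9·1+0=9,  q_0=9·0+1=1
a_1=2:  p_1=2·9+1=19,  q_1=2·1+0=2
a_2=3:  p_2=3·19+9=66,  q_2=3·2+1=7
a_3=3:  p_3=3·66+19=217,  q_3=3·7+2=23
a_4=2:  p_4=2·217+66=500,  q_4=2·23+7=53
…
a_6=2:  p_6=2·9217+500=18934,  q_6=2·977+53=2007
a_7=3:  p_7=3·18934+9217=66019,  q_7=3·2007+977=6998
a_8=3:  p_8=3·66019+18934=216991,  q_8=3·6998+2007=23001
a_9=2:  p_9=2·216991+66019=500001,  q_9=2·23001+6998=53000
(x₁, y₁) = (500001, 53000);  500001² − 89·53000² = 1 ✓

500001 53000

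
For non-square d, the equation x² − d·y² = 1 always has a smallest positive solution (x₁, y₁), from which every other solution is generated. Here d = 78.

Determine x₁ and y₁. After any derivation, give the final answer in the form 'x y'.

d=78: √d = [8; 1,4,1,16] (ℓ=4, even), read p_3/q_3
a_0=8:  p_0=8·1+0=8,  q_0=8·0+1=1
…
a_2=4:  p_2=4·9+8=44,  q_2=4·1+1=5
a_3=1:  p_3=1·44+9=53,  q_3=1·5+1=6
fundamental: x₁=53, y₁=6  (since 2809 − 78·36 = 1)

53 6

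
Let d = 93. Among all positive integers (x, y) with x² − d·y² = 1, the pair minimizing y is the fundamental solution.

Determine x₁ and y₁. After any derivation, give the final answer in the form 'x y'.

√93 = [9; 1,1,1,4,6,4,1,1,1,18, …], period ℓ=10 (even) → k=9
a_0=9:  p_0=9·1+0=9,  q_0=9·0+1=1
a_1=1:  p_1=1·9+1=10,  q_1=1·1+0=1
…
a_3=1:  p_3=1·19+10=29,  q_3=1·2+1=3
a_4=4:  p_4=4·29+19=135,  q_4=4·3+2=14
…
a_6=4:  p_6=4·839+135=3491,  q_6=4·87+14=362
a_7=1:  p_7=1·3491+839=4330,  q_7=1·362+87=449
a_8=1:  p_8=1·4330+3491=7821,  q_8=1·449+362=811
a_9=1:  p_9=1·7821+4330=12151,  q_9=1·811+449=1260
fundamental: x₁=12151, y₁=1260  (since 147646801 − 93·1587600 = 1)

12151 1260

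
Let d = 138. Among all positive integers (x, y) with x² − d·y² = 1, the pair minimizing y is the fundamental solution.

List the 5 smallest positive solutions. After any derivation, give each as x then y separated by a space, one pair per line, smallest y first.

47 4
4417 376
415151 35340
39019777 3321584
3667443887 312193556

√138 = [11; 1,2,1,22, …], period ℓ=4 (even) → k=3
i=0: a=11 ⇒ p=11, q=1
…
i=2: a=2 ⇒ p=35, q=3
i=3: a=1 ⇒ p=47, q=4
(x₁, y₁) = (47, 4);  47² − 138·4² = 1 ✓
(47+4√138)^2 = 4417 + 376√138
(47+4√138)^3 = 415151 + 35340√138
(47+4√138)^4 = 39019777 + 3321584√138
(47+4√138)^5 = 3667443887 + 312193556√138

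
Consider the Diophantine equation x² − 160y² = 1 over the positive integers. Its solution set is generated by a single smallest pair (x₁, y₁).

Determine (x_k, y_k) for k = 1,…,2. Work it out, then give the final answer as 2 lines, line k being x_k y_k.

721 57
1039681 82194

d=160: √d = [12; 1,1,1,5,1,1,1,24] (ℓ=8, even), read p_7/q_7
step 0: (12, 1)  from 12·(1,0) + (0,1)
step 1: (13, 1)  from 1·(12,1) + (1,0)
step 2: (25, 2)  from 1·(13,1) + (12,1)
step 3: (38, 3)  from 1·(25,2) + (13,1)
step 4: (215, 17)  from 5·(38,3) + (25,2)
step 5: (253, 20)  from 1·(215,17) + (38,3)
step 6: (468, 37)  from 1·(253,20) + (215,17)
step 7: (721, 57)  from 1·(468,37) + (253,20)
(x₁, y₁) = (721, 57);  721² − 160·57² = 1 ✓
n=2: (721,57)∘(721,57) = (721·721+160·57·57, 721·57+57·721) = (1039681,82194)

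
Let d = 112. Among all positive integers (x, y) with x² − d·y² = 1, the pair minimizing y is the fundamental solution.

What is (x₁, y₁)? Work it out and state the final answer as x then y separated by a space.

127 12

√112 = [10; 1,1,2,1,1,20, …], period ℓ=6 (even) → k=5
step 0: (10, 1)  from 10·(1,0) + (0,1)
step 1: (11, 1)  from 1·(10,1) + (1,0)
…
step 3: (53, 5)  from 2·(21,2) + (11,1)
step 4: (74, 7)  from 1·(53,5) + (21,2)
step 5: (127, 12)  from 1·(74,7) + (53,5)
→ (127, 12).  Check: 127²=16129, 112·12²=16128, difference 1.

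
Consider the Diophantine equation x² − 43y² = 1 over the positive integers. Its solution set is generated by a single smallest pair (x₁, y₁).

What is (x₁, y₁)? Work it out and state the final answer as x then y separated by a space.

3482 531

√43 → a₀=6, period (1,1,3,1,5,1,3,1,1,12); ℓ=10 even so k=9
i=0: a=6 ⇒ p=6, q=1
i=1: a=1 ⇒ p=7, q=1
i=2: a=1 ⇒ p=13, q=2
i=3: a=3 ⇒ p=46, q=7
…
i=6: a=1 ⇒ p=400, q=61
i=7: a=3 ⇒ p=1541, q=235
i=8: a=1 ⇒ p=1941, q=296
i=9: a=1 ⇒ p=3482, q=531
(x₁, y₁) = (3482, 531);  3482² − 43·531² = 1 ✓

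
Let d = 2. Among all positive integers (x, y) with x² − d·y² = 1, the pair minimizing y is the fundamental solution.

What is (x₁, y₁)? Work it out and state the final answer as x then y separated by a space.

3 2

√2 → a₀=1, period (2); ℓ=1 odd so k=1
step 0: (1, 1)  from 1·(1,0) + (0,1)
step 1: (3, 2)  from 2·(1,1) + (1,0)
fundamental: x₁=3, y₁=2  (since 9 − 2·4 = 1)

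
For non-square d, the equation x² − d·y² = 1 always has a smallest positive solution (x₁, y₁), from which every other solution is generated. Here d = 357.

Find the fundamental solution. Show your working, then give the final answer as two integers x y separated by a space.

3401 180

√357 → a₀=18, period (1,8,2,8,1,36); ℓ=6 even so k=5
a_0=18:  p_0=18·1+0=18,  q_0=18·0+1=1
a_1=1:  p_1=1·18+1=19,  q_1=1·1+0=1
a_2=8:  p_2=8·19+18=170,  q_2=8·1+1=9
a_3=2:  p_3=2·170+19=359,  q_3=2·9+1=19
a_4=8:  p_4=8·359+170=3042,  q_4=8·19+9=161
a_5=1:  p_5=1·3042+359=3401,  q_5=1·161+19=180
fundamental: x₁=3401, y₁=180  (since 11566801 − 357·32400 = 1)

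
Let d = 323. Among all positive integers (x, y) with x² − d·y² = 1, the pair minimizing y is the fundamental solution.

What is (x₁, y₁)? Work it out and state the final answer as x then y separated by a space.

18 1

d=323: √d = [17; 1,34] (ℓ=2, even), read p_1/q_1
step 0: (17, 1)  from 17·(1,0) + (0,1)
step 1: (18, 1)  from 1·(17,1) + (1,0)
fundamental: x₁=18, y₁=1  (since 324 − 323·1 = 1)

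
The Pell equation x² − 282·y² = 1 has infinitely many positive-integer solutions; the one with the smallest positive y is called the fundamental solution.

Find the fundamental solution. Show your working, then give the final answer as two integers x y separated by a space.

2351 140

[16; 1,3,1,4,1,3,1,32] for √282; ℓ=8 ⇒ convergent index 7
step 0: (16, 1)  from 16·(1,0) + (0,1)
step 1: (17, 1)  from 1·(16,1) + (1,0)
…
step 3: (84, 5)  from 1·(67,4) + (17,1)
…
step 5: (487, 29)  from 1·(403,24) + (84,5)
step 6: (1864, 111)  from 3·(487,29) + (403,24)
step 7: (2351, 140)  from 1·(1864,111) + (487,29)
(x₁, y₁) = (2351, 140);  2351² − 282·140² = 1 ✓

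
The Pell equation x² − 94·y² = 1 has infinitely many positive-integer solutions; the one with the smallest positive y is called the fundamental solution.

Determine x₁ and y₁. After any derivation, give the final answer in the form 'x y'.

2143295 221064

√94 = [9; 1,2,3,1,1,…,2,1,18, …], period ℓ=16 (even) → k=15
k=0  a_k=9  p_k/q_k = 9/1
k=1  a_k=1  p_k/q_k = 10/1
k=2  a_k=2  p_k/q_k = 29/3
k=3  a_k=3  p_k/q_k = 97/10
k=4  a_k=1  p_k/q_k = 126/13
k=5  a_k=1  p_k/q_k = 223/23
k=6  a_k=5  p_k/q_k = 1241/128
k=7  a_k=1  p_k/q_k = 1464/151
…
k=9  a_k=1  p_k/q_k = 14417/1487
k=10  a_k=5  p_k/q_k = 85038/8771
k=11  a_k=1  p_k/q_k = 99455/10258
…
k=13  a_k=3  p_k/q_k = 652934/67345
k=14  a_k=2  p_k/q_k = 1490361/153719
k=15  a_k=1  p_k/q_k = 2143295/221064
(x₁, y₁) = (2143295, 221064);  2143295² − 94·221064² = 1 ✓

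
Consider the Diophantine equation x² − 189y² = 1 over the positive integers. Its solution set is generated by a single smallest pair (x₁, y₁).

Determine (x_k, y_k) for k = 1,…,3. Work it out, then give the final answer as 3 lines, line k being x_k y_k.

55 4
6049 440
665335 48396

√189 = [13; 1,2,1,26, …], period ℓ=4 (even) → k=3
a_0=13:  p_0=13·1+0=13,  q_0=13·0+1=1
…
a_2=2:  p_2=2·14+13=41,  q_2=2·1+1=3
a_3=1:  p_3=1·41+14=55,  q_3=1·3+1=4
→ (55, 4).  Check: 55²=3025, 189·4²=3024, difference 1.
k=2:  x_2 = 55·55+189·4·4 = 6049,  y_2 = 55·4+4·55 = 440
k=3:  x_3 = 55·6049+189·4·440 = 665335,  y_3 = 55·440+4·6049 = 48396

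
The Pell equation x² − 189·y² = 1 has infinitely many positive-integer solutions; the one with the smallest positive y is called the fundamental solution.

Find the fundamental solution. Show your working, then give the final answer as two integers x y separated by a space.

√189 → a₀=13, period (1,2,1,26); ℓ=4 even so k=3
i=0: a=13 ⇒ p=13, q=1
i=1: a=1 ⇒ p=14, q=1
i=2: a=2 ⇒ p=41, q=3
i=3: a=1 ⇒ p=55, q=4
→ (55, 4).  Check: 55²=3025, 189·4²=3024, difference 1.

55 4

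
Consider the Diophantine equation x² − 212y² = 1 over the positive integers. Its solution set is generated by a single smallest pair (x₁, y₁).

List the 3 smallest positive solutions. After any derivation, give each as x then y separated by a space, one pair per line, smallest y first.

√212 = [14; 1,1,3,1,1,…,1,1,28, …], period ℓ=14 (even) → k=13
a_0=14:  p_0=14·1+0=14,  q_0=14·0+1=1
a_1=1:  p_1=1·14+1=15,  q_1=1·1+0=1
a_2=1:  p_2=1·15+14=29,  q_2=1·1+1=2
a_3=3:  p_3=3·29+15=102,  q_3=3·2+1=7
a_4=1:  p_4=1·102+29=131,  q_4=1·7+2=9
…
a_6=1:  p_6=1·233+131=364,  q_6=1·16+9=25
a_7=6:  p_7=6·364+233=2417,  q_7=6·25+16=166
…
a_10=1:  p_10=1·5198+2781=7979,  q_10=1·357+191=548
a_11=3:  p_11=3·7979+5198=29135,  q_11=3·548+357=2001
a_12=1:  p_12=1·29135+7979=37114,  q_12=1·2001+548=2549
a_13=1:  p_13=1·37114+29135=66249,  q_13=1·2549+2001=4550
fundamental: x₁=66249, y₁=4550  (since 4388930001 − 212·20702500 = 1)
(x_2, y_2) = (66249·66249 + 212·4550·4550, 66249·4550 + 4550·66249) = (8777860001, 602865900)
(x_3, y_3) = (66249·8777860001 + 212·4550·602865900, 66249·602865900 + 4550·8777860001) = (1163048894346249, 79878526013650)

66249 4550
8777860001 602865900
1163048894346249 79878526013650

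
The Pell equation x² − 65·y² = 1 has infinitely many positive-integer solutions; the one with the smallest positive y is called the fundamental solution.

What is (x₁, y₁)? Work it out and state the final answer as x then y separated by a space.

[8; 16] for √65; ℓ=1 ⇒ convergent index 1
i=0: a=8 ⇒ p=8, q=1
i=1: a=16 ⇒ p=129, q=16
→ (129, 16).  Check: 129²=16641, 65·16²=16640, difference 1.

129 16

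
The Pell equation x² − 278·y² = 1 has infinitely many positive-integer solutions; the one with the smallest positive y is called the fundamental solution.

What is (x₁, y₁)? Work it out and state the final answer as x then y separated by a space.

[16; 1,2,16,2,1,32] for √278; ℓ=6 ⇒ convergent index 5
i=0: a=16 ⇒ p=16, q=1
i=1: a=1 ⇒ p=17, q=1
…
i=4: a=2 ⇒ p=1684, q=101
i=5: a=1 ⇒ p=2501, q=150
fundamental: x₁=2501, y₁=150  (since 6255001 − 278·22500 = 1)

2501 150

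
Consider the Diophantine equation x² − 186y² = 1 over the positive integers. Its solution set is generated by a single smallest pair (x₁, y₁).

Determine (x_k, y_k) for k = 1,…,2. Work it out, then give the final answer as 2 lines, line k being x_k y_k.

7501 550
112530001 8251100

[13; 1,1,1,3,4,3,1,1,1,26] for √186; ℓ=10 ⇒ convergent index 9
i=0: a=13 ⇒ p=13, q=1
i=1: a=1 ⇒ p=14, q=1
i=2: a=1 ⇒ p=27, q=2
i=3: a=1 ⇒ p=41, q=3
i=4: a=3 ⇒ p=150, q=11
i=5: a=4 ⇒ p=641, q=47
i=6: a=3 ⇒ p=2073, q=152
…
i=8: a=1 ⇒ p=4787, q=351
i=9: a=1 ⇒ p=7501, q=550
fundamental: x₁=7501, y₁=550  (since 56265001 − 186·302500 = 1)
(x_2, y_2) = (7501·7501 + 186·550·550, 7501·550 + 550·7501) = (112530001, 8251100)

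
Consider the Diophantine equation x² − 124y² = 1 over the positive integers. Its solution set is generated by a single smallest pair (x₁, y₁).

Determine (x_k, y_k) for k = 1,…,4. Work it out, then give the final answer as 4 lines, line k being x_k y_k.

4620799 414960
42703566796801 3834893506080
394649197502177907199 35440544156001500880
3647189234337689639247667201 327527261991011323636100160

√124 = [11; 7,2,1,1,1,…,2,7,22, …], period ℓ=16 (even) → k=15
i=0: a=11 ⇒ p=11, q=1
…
i=2: a=2 ⇒ p=167, q=15
i=3: a=1 ⇒ p=245, q=22
…
i=7: a=1 ⇒ p=3040, q=273
…
i=11: a=1 ⇒ p=84875, q=7622
…
i=14: a=2 ⇒ p=626251, q=56239
i=15: a=7 ⇒ p=4620799, q=414960
fundamental: x₁=4620799, y₁=414960  (since 21351783398401 − 124·172191801600 = 1)
(x_2, y_2) = (4620799·4620799 + 124·414960·414960, 4620799·414960 + 414960·4620799) = (42703566796801, 3834893506080)
(x_3, y_3) = (4620799·42703566796801 + 124·414960·3834893506080, 4620799·3834893506080 + 414960·42703566796801) = (394649197502177907199, 35440544156001500880)
(x_4, y_4) = (4620799·394649197502177907199 + 124·414960·35440544156001500880, 4620799·35440544156001500880 + 414960·394649197502177907199) = (3647189234337689639247667201, 327527261991011323636100160)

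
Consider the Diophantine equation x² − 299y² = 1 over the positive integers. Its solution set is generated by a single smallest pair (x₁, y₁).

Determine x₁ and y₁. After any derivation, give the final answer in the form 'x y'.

415 24

[17; 3,2,3,34] for √299; ℓ=4 ⇒ convergent index 3
step 0: (17, 1)  from 17·(1,0) + (0,1)
…
step 2: (121, 7)  from 2·(52,3) + (17,1)
step 3: (415, 24)  from 3·(121,7) + (52,3)
fundamental: x₁=415, y₁=24  (since 172225 − 299·576 = 1)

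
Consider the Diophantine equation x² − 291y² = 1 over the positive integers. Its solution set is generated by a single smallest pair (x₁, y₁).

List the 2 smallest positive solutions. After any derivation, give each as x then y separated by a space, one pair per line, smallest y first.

√291 = [17; 17,34, …], period ℓ=2 (even) → k=1
a_0=17:  p_0=17·1+0=17,  q_0=17·0+1=1
a_1=17:  p_1=17·17+1=290,  q_1=17·1+0=17
fundamental: x₁=290, y₁=17  (since 84100 − 291·289 = 1)
k=2:  x_2 = 290·290+291·17·17 = 168199,  y_2 = 290·17+17·290 = 9860

290 17
168199 9860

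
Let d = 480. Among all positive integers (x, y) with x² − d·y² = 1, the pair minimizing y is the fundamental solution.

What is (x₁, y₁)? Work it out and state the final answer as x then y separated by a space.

241 11

√480 = [21; 1,9,1,42, …], period ℓ=4 (even) → k=3
step 0: (21, 1)  from 21·(1,0) + (0,1)
…
step 2: (219, 10)  from 9·(22,1) + (21,1)
step 3: (241, 11)  from 1·(219,10) + (22,1)
→ (241, 11).  Check: 241²=58081, 480·11²=58080, difference 1.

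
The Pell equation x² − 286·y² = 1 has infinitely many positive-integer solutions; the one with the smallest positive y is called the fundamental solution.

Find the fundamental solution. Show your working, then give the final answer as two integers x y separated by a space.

d=286: √d = [16; 1,10,3,3,2,3,3,10,1,32] (ℓ=10, even), read p_9/q_9
k=0  a_k=16  p_k/q_k = 16/1
…
k=3  a_k=3  p_k/q_k = 575/34
…
k=5  a_k=2  p_k/q_k = 4397/260
k=6  a_k=3  p_k/q_k = 15102/893
…
k=8  a_k=10  p_k/q_k = 512132/30283
k=9  a_k=1  p_k/q_k = 561835/33222
fundamental: x₁=561835, y₁=33222  (since 315658567225 − 286·1103701284 = 1)

561835 33222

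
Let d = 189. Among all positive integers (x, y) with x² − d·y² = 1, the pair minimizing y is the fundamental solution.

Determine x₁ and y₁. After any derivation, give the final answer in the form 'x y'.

55 4

√189 → a₀=13, period (1,2,1,26); ℓ=4 even so k=3
a_0=13:  p_0=13·1+0=13,  q_0=13·0+1=1
a_1=1:  p_1=1·13+1=14,  q_1=1·1+0=1
a_2=2:  p_2=2·14+13=41,  q_2=2·1+1=3
a_3=1:  p_3=1·41+14=55,  q_3=1·3+1=4
fundamental: x₁=55, y₁=4  (since 3025 − 189·16 = 1)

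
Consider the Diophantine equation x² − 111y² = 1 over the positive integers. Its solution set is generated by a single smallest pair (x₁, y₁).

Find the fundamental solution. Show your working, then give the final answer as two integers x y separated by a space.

295 28

√111 = [10; 1,1,6,1,1,20, …], period ℓ=6 (even) → k=5
i=0: a=10 ⇒ p=10, q=1
…
i=2: a=1 ⇒ p=21, q=2
…
i=4: a=1 ⇒ p=158, q=15
i=5: a=1 ⇒ p=295, q=28
(x₁, y₁) = (295, 28);  295² − 111·28² = 1 ✓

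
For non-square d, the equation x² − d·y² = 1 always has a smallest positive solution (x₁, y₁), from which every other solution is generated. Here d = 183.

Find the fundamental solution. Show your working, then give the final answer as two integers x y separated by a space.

[13; 1,1,8,1,1,26] for √183; ℓ=6 ⇒ convergent index 5
i=0: a=13 ⇒ p=13, q=1
…
i=2: a=1 ⇒ p=27, q=2
i=3: a=8 ⇒ p=230, q=17
i=4: a=1 ⇒ p=257, q=19
i=5: a=1 ⇒ p=487, q=36
(x₁, y₁) = (487, 36);  487² − 183·36² = 1 ✓

487 36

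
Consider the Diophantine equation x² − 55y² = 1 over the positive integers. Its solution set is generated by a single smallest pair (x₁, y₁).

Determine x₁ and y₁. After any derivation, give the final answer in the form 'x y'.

89 12

√55 → a₀=7, period (2,2,2,14); ℓ=4 even so k=3
i=0: a=7 ⇒ p=7, q=1
i=1: a=2 ⇒ p=15, q=2
i=2: a=2 ⇒ p=37, q=5
i=3: a=2 ⇒ p=89, q=12
→ (89, 12).  Check: 89²=7921, 55·12²=7920, difference 1.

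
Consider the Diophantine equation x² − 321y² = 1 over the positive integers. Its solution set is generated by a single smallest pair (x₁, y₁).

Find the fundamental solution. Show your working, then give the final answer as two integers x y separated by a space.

√321 → a₀=17, period (1,10,1,34); ℓ=4 even so k=3
a_0=17:  p_0=17·1+0=17,  q_0=17·0+1=1
a_1=1:  p_1=1·17+1=18,  q_1=1·1+0=1
a_2=10:  p_2=10·18+17=197,  q_2=10·1+1=11
a_3=1:  p_3=1·197+18=215,  q_3=1·11+1=12
fundamental: x₁=215, y₁=12  (since 46225 − 321·144 = 1)

215 12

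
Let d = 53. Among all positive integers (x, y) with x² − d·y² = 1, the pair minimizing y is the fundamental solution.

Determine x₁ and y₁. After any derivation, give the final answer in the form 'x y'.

66249 9100

√53 = [7; 3,1,1,3,14, …], period ℓ=5 (odd) → k=9
step 0: (7, 1)  from 7·(1,0) + (0,1)
step 1: (22, 3)  from 3·(7,1) + (1,0)
step 2: (29, 4)  from 1·(22,3) + (7,1)
step 3: (51, 7)  from 1·(29,4) + (22,3)
step 4: (182, 25)  from 3·(51,7) + (29,4)
step 5: (2599, 357)  from 14·(182,25) + (51,7)
step 6: (7979, 1096)  from 3·(2599,357) + (182,25)
step 7: (10578, 1453)  from 1·(7979,1096) + (2599,357)
step 8: (18557, 2549)  from 1·(10578,1453) + (7979,1096)
step 9: (66249, 9100)  from 3·(18557,2549) + (10578,1453)
fundamental: x₁=66249, y₁=9100  (since 4388930001 − 53·82810000 = 1)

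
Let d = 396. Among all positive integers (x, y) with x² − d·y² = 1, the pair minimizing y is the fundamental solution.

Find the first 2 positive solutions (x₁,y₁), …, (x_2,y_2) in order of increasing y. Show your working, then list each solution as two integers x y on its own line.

199 10
79201 3980

d=396: √d = [19; 1,8,1,38] (ℓ=4, even), read p_3/q_3
a_0=19:  p_0=19·1+0=19,  q_0=19·0+1=1
…
a_2=8:  p_2=8·20+19=179,  q_2=8·1+1=9
a_3=1:  p_3=1·179+20=199,  q_3=1·9+1=10
fundamental: x₁=199, y₁=10  (since 39601 − 396·100 = 1)
(x_2, y_2) = (199·199 + 396·10·10, 199·10 + 10·199) = (79201, 3980)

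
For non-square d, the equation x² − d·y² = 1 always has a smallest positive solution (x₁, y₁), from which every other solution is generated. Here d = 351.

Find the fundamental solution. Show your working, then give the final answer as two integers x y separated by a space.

62425 3332

√351 → a₀=18, period (1,2,1,3,2,2,2,3,1,2,1,36); ℓ=12 even so k=11
step 0: (18, 1)  from 18·(1,0) + (0,1)
step 1: (19, 1)  from 1·(18,1) + (1,0)
step 2: (56, 3)  from 2·(19,1) + (18,1)
step 3: (75, 4)  from 1·(56,3) + (19,1)
step 4: (281, 15)  from 3·(75,4) + (56,3)
…
step 6: (1555, 83)  from 2·(637,34) + (281,15)
step 7: (3747, 200)  from 2·(1555,83) + (637,34)
step 8: (12796, 683)  from 3·(3747,200) + (1555,83)
step 9: (16543, 883)  from 1·(12796,683) + (3747,200)
step 10: (45882, 2449)  from 2·(16543,883) + (12796,683)
step 11: (62425, 3332)  from 1·(45882,2449) + (16543,883)
fundamental: x₁=62425, y₁=3332  (since 3896880625 − 351·11102224 = 1)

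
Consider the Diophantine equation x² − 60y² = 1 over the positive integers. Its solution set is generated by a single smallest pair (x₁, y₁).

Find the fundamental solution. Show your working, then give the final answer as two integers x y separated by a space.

[7; 1,2,1,14] for √60; ℓ=4 ⇒ convergent index 3
step 0: (7, 1)  from 7·(1,0) + (0,1)
…
step 2: (23, 3)  from 2·(8,1) + (7,1)
step 3: (31, 4)  from 1·(23,3) + (8,1)
→ (31, 4).  Check: 31²=961, 60·4²=960, difference 1.

31 4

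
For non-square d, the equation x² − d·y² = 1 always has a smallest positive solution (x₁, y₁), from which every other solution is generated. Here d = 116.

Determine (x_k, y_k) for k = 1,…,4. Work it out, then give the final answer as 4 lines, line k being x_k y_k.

[10; 1,3,2,1,4,1,2,3,1,20] for √116; ℓ=10 ⇒ convergent index 9
a_0=10:  p_0=10·1+0=10,  q_0=10·0+1=1
…
a_3=2:  p_3=2·43+11=97,  q_3=2·4+1=9
…
a_6=1:  p_6=1·657+140=797,  q_6=1·61+13=74
…
a_8=3:  p_8=3·2251+797=7550,  q_8=3·209+74=701
a_9=1:  p_9=1·7550+2251=9801,  q_9=1·701+209=910
(x₁, y₁) = (9801, 910);  9801² − 116·910² = 1 ✓
k=2:  x_2 = 9801·9801+116·910·910 = 192119201,  y_2 = 9801·910+910·9801 = 17837820
k=3:  x_3 = 9801·192119201+116·910·17837820 = 3765920568201,  y_3 = 9801·17837820+910·192119201 = 349656946730
k=4:  x_4 = 9801·3765920568201+116·910·349656946730 = 73819574785756801,  y_4 = 9801·349656946730+910·3765920568201 = 6853975451963640

9801 910
192119201 17837820
3765920568201 349656946730
73819574785756801 6853975451963640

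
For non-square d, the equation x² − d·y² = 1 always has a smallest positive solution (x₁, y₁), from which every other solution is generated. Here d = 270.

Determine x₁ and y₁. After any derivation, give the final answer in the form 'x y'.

5291 322

√270 → a₀=16, period (2,3,6,3,2,32); ℓ=6 even so k=5
a_0=16:  p_0=16·1+0=16,  q_0=16·0+1=1
…
a_3=6:  p_3=6·115+33=723,  q_3=6·7+2=44
a_4=3:  p_4=3·723+115=2284,  q_4=3·44+7=139
a_5=2:  p_5=2·2284+723=5291,  q_5=2·139+44=322
(x₁, y₁) = (5291, 322);  5291² − 270·322² = 1 ✓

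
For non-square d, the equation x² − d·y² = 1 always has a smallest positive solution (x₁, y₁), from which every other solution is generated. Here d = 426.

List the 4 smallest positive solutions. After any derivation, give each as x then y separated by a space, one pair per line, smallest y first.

88751 4300
15753480001 763258600
2796274207048751 135479928012900
496344264283813920001 24047958181382517200

√426 → a₀=20, period (1,1,1,3,2,6,2,3,1,1,1,40); ℓ=12 even so k=11
a_0=20:  p_0=20·1+0=20,  q_0=20·0+1=1
a_1=1:  p_1=1·20+1=21,  q_1=1·1+0=1
a_2=1:  p_2=1·21+20=41,  q_2=1·1+1=2
…
a_4=3:  p_4=3·62+41=227,  q_4=3·3+2=11
…
a_7=2:  p_7=2·3323+516=7162,  q_7=2·161+25=347
…
a_9=1:  p_9=1·24809+7162=31971,  q_9=1·1202+347=1549
a_10=1:  p_10=1·31971+24809=56780,  q_10=1·1549+1202=2751
a_11=1:  p_11=1·56780+31971=88751,  q_11=1·2751+1549=4300
fundamental: x₁=88751, y₁=4300  (since 7876740001 − 426·18490000 = 1)
(88751+4300√426)^2 = 15753480001 + 763258600√426
(88751+4300√426)^3 = 2796274207048751 + 135479928012900√426
(88751+4300√426)^4 = 496344264283813920001 + 24047958181382517200√426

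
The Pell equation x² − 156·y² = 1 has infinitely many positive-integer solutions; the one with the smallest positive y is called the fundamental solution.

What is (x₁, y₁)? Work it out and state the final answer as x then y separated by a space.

25 2

[12; 2,24] for √156; ℓ=2 ⇒ convergent index 1
i=0: a=12 ⇒ p=12, q=1
i=1: a=2 ⇒ p=25, q=2
→ (25, 2).  Check: 25²=625, 156·2²=624, difference 1.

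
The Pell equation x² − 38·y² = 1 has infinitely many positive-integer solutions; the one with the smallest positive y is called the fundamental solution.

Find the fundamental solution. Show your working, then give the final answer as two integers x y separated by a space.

√38 = [6; 6,12, …], period ℓ=2 (even) → k=1
k=0  a_k=6  p_k/q_k = 6/1
k=1  a_k=6  p_k/q_k = 37/6
→ (37, 6).  Check: 37²=1369, 38·6²=1368, difference 1.

37 6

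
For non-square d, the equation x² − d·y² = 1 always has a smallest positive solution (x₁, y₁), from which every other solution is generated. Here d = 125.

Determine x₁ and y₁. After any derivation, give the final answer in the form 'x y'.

930249 83204

√125 → a₀=11, period (5,1,1,5,22); ℓ=5 odd so k=9
step 0: (11, 1)  from 11·(1,0) + (0,1)
…
step 4: (682, 61)  from 5·(123,11) + (67,6)
…
step 8: (167761, 15005)  from 1·(91444,8179) + (76317,6826)
step 9: (930249, 83204)  from 5·(167761,15005) + (91444,8179)
(x₁, y₁) = (930249, 83204);  930249² − 125·83204² = 1 ✓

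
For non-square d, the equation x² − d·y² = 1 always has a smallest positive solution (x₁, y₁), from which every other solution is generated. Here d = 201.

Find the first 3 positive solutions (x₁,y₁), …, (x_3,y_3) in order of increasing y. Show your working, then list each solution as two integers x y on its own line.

515095 36332
530645718049 37428863080
546665912276384215 38558840456348868

[14; 5,1,1,1,2,…,1,5,28] for √201; ℓ=14 ⇒ convergent index 13
k=0  a_k=14  p_k/q_k = 14/1
k=1  a_k=5  p_k/q_k = 71/5
k=2  a_k=1  p_k/q_k = 85/6
k=3  a_k=1  p_k/q_k = 156/11
k=4  a_k=1  p_k/q_k = 241/17
k=5  a_k=2  p_k/q_k = 638/45
k=6  a_k=1  p_k/q_k = 879/62
k=7  a_k=8  p_k/q_k = 7670/541
k=8  a_k=1  p_k/q_k = 8549/603
k=9  a_k=2  p_k/q_k = 24768/1747
k=10  a_k=1  p_k/q_k = 33317/2350
k=11  a_k=1  p_k/q_k = 58085/4097
k=12  a_k=1  p_k/q_k = 91402/6447
k=13  a_k=5  p_k/q_k = 515095/36332
fundamental: x₁=515095, y₁=36332  (since 265322859025 − 201·1320014224 = 1)
(x_2, y_2) = (515095·515095 + 201·36332·36332, 515095·36332 + 36332·515095) = (530645718049, 37428863080)
(x_3, y_3) = (515095·530645718049 + 201·36332·37428863080, 515095·37428863080 + 36332·530645718049) = (546665912276384215, 38558840456348868)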